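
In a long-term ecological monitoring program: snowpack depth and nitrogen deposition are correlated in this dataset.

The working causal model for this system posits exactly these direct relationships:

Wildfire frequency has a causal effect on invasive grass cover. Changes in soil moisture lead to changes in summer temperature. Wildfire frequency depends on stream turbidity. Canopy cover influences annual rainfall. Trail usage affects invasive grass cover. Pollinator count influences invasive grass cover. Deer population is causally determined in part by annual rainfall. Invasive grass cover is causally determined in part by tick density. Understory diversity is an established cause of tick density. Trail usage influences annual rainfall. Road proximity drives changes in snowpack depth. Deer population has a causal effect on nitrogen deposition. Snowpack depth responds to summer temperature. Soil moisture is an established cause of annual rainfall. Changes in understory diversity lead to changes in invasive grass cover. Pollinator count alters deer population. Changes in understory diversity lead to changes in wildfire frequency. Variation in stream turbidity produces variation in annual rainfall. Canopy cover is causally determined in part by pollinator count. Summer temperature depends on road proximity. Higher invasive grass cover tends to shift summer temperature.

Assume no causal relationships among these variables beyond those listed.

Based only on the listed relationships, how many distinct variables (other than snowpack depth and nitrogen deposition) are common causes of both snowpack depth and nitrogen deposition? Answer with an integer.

4

The common causes are: pollinator count (to snowpack depth via pollinator count → invasive grass cover → summer temperature → snowpack depth; to nitrogen deposition via pollinator count → deer population → nitrogen deposition); soil moisture (to snowpack depth via soil moisture → summer temperature → snowpack depth; to nitrogen deposition via soil moisture → annual rainfall → deer population → nitrogen deposition); stream turbidity (to snowpack depth via stream turbidity → wildfire frequency → invasive grass cover → summer temperature → snowpack depth; to nitrogen deposition via stream turbidity → annual rainfall → deer population → nitrogen deposition); trail usage (to snowpack depth via trail usage → invasive grass cover → summer temperature → snowpack depth; to nitrogen deposition via trail usage → annual rainfall → deer population → nitrogen deposition).
Every other variable lacks a causal path to at least one of snowpack depth and nitrogen deposition.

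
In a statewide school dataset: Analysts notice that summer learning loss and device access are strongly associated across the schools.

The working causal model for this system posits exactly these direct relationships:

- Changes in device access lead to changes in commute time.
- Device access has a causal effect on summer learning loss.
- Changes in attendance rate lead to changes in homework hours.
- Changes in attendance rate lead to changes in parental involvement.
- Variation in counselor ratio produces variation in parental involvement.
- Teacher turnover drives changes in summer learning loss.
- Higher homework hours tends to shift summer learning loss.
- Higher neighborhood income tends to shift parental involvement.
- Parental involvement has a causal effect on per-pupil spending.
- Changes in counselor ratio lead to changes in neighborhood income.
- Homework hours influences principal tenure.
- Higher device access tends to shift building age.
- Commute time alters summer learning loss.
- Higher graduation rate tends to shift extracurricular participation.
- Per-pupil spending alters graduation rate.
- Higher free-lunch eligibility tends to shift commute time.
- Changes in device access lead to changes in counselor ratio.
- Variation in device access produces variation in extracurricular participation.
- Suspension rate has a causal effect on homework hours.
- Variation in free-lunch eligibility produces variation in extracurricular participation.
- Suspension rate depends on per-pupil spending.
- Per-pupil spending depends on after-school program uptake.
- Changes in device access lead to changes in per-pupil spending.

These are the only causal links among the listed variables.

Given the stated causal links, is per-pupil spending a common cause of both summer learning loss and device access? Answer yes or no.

Per-pupil spending has no stated causal path to device access. A confounder must cause both variables, so per-pupil spending does not qualify.

no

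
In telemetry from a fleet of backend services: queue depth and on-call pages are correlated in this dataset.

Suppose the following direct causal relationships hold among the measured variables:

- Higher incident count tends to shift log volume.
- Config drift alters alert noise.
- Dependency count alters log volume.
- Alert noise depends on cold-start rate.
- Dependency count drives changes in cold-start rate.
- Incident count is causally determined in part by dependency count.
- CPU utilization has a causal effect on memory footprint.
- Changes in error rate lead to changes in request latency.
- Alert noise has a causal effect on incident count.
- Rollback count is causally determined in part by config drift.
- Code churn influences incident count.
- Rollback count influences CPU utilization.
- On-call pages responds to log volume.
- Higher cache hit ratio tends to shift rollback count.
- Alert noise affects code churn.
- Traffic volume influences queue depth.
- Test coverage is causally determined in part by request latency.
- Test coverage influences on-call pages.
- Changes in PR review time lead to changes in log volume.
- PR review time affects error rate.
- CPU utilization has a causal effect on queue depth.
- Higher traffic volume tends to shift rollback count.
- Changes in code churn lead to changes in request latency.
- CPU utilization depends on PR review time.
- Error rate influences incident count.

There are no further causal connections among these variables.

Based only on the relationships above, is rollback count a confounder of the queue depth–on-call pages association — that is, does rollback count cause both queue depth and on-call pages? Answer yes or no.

Rollback count has no stated causal path to on-call pages. A confounder must cause both variables, so rollback count does not qualify.

no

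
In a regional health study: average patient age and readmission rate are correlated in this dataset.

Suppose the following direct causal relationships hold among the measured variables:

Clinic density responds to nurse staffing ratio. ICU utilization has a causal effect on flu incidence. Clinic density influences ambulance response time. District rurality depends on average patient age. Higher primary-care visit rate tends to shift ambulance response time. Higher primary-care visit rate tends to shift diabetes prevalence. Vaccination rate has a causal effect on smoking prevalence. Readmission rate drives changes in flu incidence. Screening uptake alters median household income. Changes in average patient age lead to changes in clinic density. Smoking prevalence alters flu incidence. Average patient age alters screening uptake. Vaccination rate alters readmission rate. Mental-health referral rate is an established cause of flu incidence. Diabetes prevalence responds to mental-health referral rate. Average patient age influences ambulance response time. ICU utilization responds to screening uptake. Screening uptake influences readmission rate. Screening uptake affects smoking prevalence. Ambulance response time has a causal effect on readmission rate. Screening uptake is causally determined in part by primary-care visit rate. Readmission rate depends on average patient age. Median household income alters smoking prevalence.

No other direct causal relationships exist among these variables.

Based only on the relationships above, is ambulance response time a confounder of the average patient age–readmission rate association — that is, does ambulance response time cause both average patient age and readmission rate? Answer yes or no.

Ambulance response time has no stated causal path to average patient age. A confounder must cause both variables, so ambulance response time does not qualify.

no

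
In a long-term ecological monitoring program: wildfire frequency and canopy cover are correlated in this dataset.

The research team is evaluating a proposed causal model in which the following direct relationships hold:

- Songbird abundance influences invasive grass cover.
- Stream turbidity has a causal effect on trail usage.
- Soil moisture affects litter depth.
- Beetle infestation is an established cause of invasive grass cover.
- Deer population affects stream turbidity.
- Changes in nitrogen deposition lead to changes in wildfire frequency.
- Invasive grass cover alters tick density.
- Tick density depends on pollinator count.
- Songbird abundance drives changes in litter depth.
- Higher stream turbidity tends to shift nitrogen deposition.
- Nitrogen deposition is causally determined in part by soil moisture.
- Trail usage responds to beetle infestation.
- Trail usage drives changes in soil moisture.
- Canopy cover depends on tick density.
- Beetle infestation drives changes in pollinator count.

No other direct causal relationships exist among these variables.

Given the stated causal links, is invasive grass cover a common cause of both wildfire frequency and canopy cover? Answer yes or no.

Invasive grass cover has no stated causal path to wildfire frequency. A confounder must cause both variables, so invasive grass cover does not qualify.

no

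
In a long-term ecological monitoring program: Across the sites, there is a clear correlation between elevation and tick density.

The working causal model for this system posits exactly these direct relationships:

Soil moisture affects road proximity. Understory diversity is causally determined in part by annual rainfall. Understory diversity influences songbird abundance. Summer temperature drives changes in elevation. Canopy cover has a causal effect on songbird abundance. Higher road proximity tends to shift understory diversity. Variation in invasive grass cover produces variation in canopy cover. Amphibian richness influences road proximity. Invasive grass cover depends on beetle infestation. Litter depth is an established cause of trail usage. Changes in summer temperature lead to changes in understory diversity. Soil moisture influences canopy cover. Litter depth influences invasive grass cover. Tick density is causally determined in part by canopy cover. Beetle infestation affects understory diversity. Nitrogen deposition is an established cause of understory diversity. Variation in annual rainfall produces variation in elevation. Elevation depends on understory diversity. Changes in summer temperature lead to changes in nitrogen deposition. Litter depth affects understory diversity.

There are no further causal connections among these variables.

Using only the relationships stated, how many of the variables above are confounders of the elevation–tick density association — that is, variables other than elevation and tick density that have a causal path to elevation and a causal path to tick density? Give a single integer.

The common causes are: beetle infestation (to elevation via beetle infestation → understory diversity → elevation; to tick density via beetle infestation → invasive grass cover → canopy cover → tick density); litter depth (to elevation via litter depth → understory diversity → elevation; to tick density via litter depth → invasive grass cover → canopy cover → tick density); soil moisture (to elevation via soil moisture → road proximity → understory diversity → elevation; to tick density via soil moisture → canopy cover → tick density).
Every other variable lacks a causal path to at least one of elevation and tick density.

3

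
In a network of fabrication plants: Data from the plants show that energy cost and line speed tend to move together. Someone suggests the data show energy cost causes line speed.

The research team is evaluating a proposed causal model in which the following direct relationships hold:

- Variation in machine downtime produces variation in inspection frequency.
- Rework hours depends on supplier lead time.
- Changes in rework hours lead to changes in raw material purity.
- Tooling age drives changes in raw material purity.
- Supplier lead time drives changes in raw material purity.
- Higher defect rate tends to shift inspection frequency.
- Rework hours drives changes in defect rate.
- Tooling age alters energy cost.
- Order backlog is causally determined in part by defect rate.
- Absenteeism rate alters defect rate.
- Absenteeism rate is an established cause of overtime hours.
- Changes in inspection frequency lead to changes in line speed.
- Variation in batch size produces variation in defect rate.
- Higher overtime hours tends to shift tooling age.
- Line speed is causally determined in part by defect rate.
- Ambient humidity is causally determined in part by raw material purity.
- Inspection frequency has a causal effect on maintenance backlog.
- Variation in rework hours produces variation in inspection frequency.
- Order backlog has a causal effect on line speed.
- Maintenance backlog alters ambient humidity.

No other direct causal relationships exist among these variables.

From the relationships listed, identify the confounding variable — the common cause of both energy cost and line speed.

Absenteeism rate has a causal path to energy cost (absenteeism rate → overtime hours → tooling age → energy cost) and a separate causal path to line speed (absenteeism rate → defect rate → line speed), so it is a common cause of both.
No stated relationship gives energy cost a causal route to line speed, so the correlation is explained by the shared upstream cause rather than a direct effect.

absenteeism rate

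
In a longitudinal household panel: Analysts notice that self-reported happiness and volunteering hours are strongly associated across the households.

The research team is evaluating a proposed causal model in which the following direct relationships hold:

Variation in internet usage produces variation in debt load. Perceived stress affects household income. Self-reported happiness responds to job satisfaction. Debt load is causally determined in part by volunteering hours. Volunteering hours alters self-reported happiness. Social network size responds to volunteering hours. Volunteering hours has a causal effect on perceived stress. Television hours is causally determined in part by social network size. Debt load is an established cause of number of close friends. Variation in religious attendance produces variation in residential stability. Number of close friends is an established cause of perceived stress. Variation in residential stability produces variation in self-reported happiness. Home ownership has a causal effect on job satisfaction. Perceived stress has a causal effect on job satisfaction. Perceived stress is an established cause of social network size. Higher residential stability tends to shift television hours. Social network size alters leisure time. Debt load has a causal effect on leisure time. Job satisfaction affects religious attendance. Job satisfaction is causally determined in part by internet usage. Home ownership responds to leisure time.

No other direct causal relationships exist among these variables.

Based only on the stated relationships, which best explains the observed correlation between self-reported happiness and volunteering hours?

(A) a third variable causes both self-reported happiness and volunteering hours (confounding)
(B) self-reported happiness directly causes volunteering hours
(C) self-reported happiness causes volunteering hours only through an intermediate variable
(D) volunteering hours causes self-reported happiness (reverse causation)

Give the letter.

The stated link runs volunteering hours → self-reported happiness; self-reported happiness has no causal path to volunteering hours. No variable causes both, so confounding is ruled out. The correlation reflects reverse causation.

D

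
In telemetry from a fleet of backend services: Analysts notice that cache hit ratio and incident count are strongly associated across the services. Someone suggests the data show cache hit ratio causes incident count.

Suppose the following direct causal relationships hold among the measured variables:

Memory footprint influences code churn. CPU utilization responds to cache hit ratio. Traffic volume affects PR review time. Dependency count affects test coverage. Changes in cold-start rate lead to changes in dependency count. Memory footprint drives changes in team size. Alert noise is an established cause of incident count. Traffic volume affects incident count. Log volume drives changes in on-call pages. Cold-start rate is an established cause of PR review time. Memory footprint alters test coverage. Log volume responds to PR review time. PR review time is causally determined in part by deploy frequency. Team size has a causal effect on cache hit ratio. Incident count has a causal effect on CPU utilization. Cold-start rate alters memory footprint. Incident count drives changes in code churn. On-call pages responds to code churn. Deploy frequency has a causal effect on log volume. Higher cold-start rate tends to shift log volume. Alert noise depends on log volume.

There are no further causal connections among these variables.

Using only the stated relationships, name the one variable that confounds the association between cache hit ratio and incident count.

cold-start rate

Cold-start rate has a causal path to cache hit ratio (cold-start rate → memory footprint → team size → cache hit ratio) and a separate causal path to incident count (cold-start rate → log volume → alert noise → incident count), so it is a common cause of both.
No stated relationship gives cache hit ratio a causal route to incident count, so the correlation is explained by the shared upstream cause rather than a direct effect.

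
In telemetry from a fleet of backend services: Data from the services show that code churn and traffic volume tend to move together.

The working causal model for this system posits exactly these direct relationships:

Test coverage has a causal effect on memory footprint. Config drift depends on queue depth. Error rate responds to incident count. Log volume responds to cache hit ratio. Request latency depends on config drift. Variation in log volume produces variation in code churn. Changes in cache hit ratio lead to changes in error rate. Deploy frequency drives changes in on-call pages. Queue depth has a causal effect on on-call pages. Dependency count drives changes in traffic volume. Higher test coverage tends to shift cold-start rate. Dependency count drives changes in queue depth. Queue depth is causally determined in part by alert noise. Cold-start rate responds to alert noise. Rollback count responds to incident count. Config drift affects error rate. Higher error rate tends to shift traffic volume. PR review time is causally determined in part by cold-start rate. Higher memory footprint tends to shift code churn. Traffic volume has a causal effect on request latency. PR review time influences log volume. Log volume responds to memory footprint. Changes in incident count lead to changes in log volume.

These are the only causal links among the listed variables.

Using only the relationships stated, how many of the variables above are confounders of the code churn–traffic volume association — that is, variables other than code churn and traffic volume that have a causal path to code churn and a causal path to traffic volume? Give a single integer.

3

The common causes are: alert noise (to code churn via alert noise → cold-start rate → PR review time → log volume → code churn; to traffic volume via alert noise → queue depth → config drift → error rate → traffic volume); cache hit ratio (to code churn via cache hit ratio → log volume → code churn; to traffic volume via cache hit ratio → error rate → traffic volume); incident count (to code churn via incident count → log volume → code churn; to traffic volume via incident count → error rate → traffic volume).
Every other variable lacks a causal path to at least one of code churn and traffic volume.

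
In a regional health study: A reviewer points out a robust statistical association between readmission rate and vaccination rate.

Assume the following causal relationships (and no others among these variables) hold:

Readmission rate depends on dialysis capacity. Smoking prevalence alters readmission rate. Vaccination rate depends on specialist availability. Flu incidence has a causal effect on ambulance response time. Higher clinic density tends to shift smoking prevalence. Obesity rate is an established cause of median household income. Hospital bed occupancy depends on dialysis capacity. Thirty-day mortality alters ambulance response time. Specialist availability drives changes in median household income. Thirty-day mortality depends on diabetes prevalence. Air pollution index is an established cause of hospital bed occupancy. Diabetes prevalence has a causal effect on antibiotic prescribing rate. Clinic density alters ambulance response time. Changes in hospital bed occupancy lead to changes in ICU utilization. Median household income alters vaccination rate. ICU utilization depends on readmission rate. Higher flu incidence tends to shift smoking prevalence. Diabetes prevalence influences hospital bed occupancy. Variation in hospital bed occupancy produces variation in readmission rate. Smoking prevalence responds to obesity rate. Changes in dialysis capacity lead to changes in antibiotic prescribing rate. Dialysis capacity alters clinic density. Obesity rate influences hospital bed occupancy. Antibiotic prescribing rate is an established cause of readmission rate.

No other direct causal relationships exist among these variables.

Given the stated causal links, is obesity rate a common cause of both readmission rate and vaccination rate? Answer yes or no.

Obesity rate has a causal path to readmission rate (obesity rate → smoking prevalence → readmission rate) and to vaccination rate (obesity rate → median household income → vaccination rate), so it is a common cause of both — a confounder.

yes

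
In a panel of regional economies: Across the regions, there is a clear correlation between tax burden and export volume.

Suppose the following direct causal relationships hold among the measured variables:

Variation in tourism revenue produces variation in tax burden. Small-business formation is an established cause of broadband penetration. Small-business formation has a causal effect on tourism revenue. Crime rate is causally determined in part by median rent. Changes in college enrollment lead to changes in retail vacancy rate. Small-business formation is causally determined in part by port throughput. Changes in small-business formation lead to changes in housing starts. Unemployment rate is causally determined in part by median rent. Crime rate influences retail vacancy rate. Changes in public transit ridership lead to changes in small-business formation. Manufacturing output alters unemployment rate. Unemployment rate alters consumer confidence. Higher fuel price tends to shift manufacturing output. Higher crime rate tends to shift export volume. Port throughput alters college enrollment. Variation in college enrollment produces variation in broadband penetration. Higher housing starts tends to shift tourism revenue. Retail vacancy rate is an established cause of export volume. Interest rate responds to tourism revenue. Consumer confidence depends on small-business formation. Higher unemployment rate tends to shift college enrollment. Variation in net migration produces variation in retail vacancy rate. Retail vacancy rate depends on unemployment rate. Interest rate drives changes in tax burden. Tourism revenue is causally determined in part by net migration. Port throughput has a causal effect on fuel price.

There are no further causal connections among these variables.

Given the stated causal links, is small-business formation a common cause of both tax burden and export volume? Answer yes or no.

Small-business formation has no stated causal path to export volume. A confounder must cause both variables, so small-business formation does not qualify.

no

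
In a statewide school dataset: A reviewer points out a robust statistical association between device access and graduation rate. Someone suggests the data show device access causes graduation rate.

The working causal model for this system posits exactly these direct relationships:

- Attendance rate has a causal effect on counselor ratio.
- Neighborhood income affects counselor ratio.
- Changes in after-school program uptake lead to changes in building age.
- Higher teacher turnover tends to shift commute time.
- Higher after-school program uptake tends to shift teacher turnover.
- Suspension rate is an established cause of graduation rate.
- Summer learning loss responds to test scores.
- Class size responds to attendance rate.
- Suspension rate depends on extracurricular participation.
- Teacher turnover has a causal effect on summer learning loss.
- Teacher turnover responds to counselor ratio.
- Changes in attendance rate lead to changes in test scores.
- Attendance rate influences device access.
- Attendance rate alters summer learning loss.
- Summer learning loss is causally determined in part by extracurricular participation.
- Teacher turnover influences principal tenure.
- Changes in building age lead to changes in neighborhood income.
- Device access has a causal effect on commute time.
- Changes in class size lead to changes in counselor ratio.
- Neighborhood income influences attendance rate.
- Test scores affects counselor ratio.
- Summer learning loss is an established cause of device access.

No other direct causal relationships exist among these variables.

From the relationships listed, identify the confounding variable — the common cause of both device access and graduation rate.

Extracurricular participation has a causal path to device access (extracurricular participation → summer learning loss → device access) and a separate causal path to graduation rate (extracurricular participation → suspension rate → graduation rate), so it is a common cause of both.
No stated relationship gives device access a causal route to graduation rate, so the correlation is explained by the shared upstream cause rather than a direct effect.

extracurricular participation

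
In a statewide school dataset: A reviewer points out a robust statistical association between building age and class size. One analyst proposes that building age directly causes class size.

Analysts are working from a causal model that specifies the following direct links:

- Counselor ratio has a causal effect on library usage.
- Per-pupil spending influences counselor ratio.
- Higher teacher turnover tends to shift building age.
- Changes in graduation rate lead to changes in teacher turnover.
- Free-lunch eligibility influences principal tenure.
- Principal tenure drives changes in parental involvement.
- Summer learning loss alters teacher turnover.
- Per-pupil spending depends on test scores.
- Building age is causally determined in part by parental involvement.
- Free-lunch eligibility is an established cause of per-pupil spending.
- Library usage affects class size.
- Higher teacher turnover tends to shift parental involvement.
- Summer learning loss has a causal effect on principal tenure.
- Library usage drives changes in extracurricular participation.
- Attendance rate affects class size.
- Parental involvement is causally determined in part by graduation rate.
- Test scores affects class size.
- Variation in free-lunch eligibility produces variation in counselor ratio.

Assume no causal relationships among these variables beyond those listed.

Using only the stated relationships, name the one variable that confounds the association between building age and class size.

Free-lunch eligibility has a causal path to building age (free-lunch eligibility → principal tenure → parental involvement → building age) and a separate causal path to class size (free-lunch eligibility → counselor ratio → library usage → class size), so it is a common cause of both.
No stated relationship gives building age a causal route to class size, so the correlation is explained by the shared upstream cause rather than a direct effect.

free-lunch eligibility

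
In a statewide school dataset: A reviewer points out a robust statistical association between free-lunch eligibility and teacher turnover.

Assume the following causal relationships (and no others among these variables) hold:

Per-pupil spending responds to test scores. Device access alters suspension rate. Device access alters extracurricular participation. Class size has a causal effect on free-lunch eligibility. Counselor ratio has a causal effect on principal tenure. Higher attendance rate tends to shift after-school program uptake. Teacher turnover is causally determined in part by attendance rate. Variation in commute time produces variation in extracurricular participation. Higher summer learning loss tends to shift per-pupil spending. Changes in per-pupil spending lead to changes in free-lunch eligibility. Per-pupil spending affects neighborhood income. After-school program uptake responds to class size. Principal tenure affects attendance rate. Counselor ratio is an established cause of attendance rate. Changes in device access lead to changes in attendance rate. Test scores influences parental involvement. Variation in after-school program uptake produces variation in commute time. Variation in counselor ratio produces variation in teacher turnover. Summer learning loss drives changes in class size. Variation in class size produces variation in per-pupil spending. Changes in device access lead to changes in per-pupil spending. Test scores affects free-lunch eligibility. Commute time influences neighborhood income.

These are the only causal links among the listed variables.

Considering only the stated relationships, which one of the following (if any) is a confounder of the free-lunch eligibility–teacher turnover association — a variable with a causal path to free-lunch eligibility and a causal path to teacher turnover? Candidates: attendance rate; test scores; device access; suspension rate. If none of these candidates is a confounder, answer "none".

device access

Device access causes free-lunch eligibility (device access → per-pupil spending → free-lunch eligibility) and also causes teacher turnover (device access → attendance rate → teacher turnover); it is a common cause of both.
Each of the other candidates lacks a causal path to at least one of free-lunch eligibility and teacher turnover, so they do not confound the relationship.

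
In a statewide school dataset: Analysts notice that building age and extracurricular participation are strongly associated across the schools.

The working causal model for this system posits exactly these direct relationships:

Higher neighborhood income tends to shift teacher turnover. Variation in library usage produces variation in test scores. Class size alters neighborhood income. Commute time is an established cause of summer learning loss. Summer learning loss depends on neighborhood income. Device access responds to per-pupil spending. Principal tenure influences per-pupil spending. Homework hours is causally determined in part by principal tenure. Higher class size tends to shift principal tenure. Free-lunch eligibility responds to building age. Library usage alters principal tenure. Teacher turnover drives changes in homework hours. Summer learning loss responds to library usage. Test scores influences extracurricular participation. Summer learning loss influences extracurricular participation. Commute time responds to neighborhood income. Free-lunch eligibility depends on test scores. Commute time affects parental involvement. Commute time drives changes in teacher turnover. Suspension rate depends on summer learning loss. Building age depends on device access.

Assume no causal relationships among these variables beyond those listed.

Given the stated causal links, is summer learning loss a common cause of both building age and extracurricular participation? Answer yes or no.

no

Summer learning loss has no stated causal path to building age. A confounder must cause both variables, so summer learning loss does not qualify.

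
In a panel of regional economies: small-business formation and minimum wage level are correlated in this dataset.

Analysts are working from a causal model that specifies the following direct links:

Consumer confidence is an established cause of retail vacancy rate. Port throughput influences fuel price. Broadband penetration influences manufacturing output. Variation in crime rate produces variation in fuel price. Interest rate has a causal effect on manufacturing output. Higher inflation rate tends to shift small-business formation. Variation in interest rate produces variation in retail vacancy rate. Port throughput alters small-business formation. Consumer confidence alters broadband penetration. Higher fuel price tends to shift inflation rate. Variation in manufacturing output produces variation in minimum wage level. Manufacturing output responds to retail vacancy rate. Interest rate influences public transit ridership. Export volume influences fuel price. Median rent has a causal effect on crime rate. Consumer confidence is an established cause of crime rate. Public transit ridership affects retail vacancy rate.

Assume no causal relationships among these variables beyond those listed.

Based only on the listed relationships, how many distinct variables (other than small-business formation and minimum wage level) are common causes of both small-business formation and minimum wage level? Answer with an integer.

1

The common causes are: consumer confidence (to small-business formation via consumer confidence → crime rate → fuel price → inflation rate → small-business formation; to minimum wage level via consumer confidence → broadband penetration → manufacturing output → minimum wage level).
Every other variable lacks a causal path to at least one of small-business formation and minimum wage level.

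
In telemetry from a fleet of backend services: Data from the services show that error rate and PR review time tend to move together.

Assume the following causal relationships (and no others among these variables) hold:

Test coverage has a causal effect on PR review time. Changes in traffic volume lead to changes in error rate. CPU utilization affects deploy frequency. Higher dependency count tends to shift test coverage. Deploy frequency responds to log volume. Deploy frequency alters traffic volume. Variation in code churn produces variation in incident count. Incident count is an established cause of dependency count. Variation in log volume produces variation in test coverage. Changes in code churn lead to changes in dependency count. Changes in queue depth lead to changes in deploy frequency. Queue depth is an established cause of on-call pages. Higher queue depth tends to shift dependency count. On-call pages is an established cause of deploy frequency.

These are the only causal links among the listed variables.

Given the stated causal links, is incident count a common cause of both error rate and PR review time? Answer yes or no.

Incident count has no stated causal path to error rate. A confounder must cause both variables, so incident count does not qualify.

no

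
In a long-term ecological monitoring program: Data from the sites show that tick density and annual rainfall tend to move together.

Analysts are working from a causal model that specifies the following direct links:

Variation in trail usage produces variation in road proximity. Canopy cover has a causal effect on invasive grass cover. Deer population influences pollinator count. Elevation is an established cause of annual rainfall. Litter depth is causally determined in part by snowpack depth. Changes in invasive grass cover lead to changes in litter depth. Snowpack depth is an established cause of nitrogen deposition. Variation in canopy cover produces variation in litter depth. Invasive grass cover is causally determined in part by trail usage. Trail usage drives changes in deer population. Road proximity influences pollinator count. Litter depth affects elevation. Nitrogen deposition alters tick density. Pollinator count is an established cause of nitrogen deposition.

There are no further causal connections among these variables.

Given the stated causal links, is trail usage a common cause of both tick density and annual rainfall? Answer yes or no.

yes

Trail usage has a causal path to tick density (trail usage → deer population → pollinator count → nitrogen deposition → tick density) and to annual rainfall (trail usage → invasive grass cover → litter depth → elevation → annual rainfall), so it is a common cause of both — a confounder.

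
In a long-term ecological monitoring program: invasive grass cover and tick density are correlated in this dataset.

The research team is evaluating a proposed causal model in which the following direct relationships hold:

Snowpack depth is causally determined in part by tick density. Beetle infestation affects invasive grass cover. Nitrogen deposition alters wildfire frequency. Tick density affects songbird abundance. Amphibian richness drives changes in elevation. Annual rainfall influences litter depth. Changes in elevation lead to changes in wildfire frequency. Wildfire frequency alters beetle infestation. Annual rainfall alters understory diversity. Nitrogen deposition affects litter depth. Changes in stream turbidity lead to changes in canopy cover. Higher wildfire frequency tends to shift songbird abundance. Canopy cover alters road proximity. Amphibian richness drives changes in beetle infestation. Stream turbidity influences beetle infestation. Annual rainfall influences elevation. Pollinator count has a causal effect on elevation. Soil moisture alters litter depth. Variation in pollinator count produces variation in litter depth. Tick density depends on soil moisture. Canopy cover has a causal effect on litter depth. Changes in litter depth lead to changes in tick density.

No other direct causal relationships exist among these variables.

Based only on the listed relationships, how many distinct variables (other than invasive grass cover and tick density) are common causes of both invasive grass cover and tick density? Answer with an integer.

4

The common causes are: annual rainfall (to invasive grass cover via annual rainfall → elevation → wildfire frequency → beetle infestation → invasive grass cover; to tick density via annual rainfall → litter depth → tick density); nitrogen deposition (to invasive grass cover via nitrogen deposition → wildfire frequency → beetle infestation → invasive grass cover; to tick density via nitrogen deposition → litter depth → tick density); pollinator count (to invasive grass cover via pollinator count → elevation → wildfire frequency → beetle infestation → invasive grass cover; to tick density via pollinator count → litter depth → tick density); stream turbidity (to invasive grass cover via stream turbidity → beetle infestation → invasive grass cover; to tick density via stream turbidity → canopy cover → litter depth → tick density).
Every other variable lacks a causal path to at least one of invasive grass cover and tick density.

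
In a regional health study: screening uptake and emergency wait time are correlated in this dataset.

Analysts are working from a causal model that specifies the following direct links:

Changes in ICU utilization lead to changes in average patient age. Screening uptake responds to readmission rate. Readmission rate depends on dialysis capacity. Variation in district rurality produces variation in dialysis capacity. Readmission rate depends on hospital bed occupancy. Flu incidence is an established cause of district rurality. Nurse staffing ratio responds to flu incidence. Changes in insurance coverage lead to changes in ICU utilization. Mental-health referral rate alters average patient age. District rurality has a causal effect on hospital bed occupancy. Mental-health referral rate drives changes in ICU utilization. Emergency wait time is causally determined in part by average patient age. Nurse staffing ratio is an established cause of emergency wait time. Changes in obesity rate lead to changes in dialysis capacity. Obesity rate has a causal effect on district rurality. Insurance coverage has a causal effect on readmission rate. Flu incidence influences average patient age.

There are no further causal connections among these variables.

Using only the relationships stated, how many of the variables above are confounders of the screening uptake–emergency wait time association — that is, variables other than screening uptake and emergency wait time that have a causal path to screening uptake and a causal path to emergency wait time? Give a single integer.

2

The common causes are: flu incidence (to screening uptake via flu incidence → district rurality → hospital bed occupancy → readmission rate → screening uptake; to emergency wait time via flu incidence → average patient age → emergency wait time); insurance coverage (to screening uptake via insurance coverage → readmission rate → screening uptake; to emergency wait time via insurance coverage → ICU utilization → average patient age → emergency wait time).
Every other variable lacks a causal path to at least one of screening uptake and emergency wait time.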